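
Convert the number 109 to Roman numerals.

Convert 109 to Roman numerals:
  109 contains 1×100 (C)
  9 contains 1×9 (IX)

CIX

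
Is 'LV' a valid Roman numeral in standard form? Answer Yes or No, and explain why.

'LV': Check the rules: uses only the symbols I, V, X, L, C, D, M; no symbol is repeated more than three times in a row; V, L and D each appear at most once; no smaller symbol precedes a larger one (values never increase from left to right). Value: L (50) + V (5) = 55. So it is a valid standard Roman numeral.

Yes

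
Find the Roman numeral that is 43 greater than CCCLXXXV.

CCCLXXXV = 385
385 + 43 = 428

CDXXVIII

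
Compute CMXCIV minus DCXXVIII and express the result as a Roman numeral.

CMXCIV = 994
DCXXVIII = 628
994 - 628 = 366

CCCLXVI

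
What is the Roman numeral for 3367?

Convert 3367 to Roman numerals:
  3367 contains 3×1000 (MMM)
  367 contains 3×100 (CCC)
  67 contains 1×50 (L)
  17 contains 1×10 (X)
  7 contains 1×5 (V)
  2 contains 2×1 (II)

MMMCCCLXVII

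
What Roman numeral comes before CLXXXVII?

CLXXXVII = 187; previous is 186

CLXXXVI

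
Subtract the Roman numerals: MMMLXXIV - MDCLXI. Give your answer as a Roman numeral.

MMMLXXIV = 3074
MDCLXI = 1661
3074 - 1661 = 1413

MCDXIII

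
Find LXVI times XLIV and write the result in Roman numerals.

LXVI = 66
XLIV = 44
66 × 44 = 2904

MMCMIV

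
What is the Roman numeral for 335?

Convert 335 to Roman numerals:
  335 contains 3×100 (CCC)
  35 contains 3×10 (XXX)
  5 contains 1×5 (V)

CCCXXXV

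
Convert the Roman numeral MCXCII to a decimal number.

MCXCII: M=1000, C=100, XC=90, I=1, I=1
1000 + 100 + 90 + 1 + 1 = 1192

1192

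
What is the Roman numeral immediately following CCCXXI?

CCCXXI = 321, so the next integer is 321 + 1 = 322

CCCXXII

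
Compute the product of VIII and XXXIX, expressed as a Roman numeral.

VIII = 8
XXXIX = 39
8 × 39 = 312

CCCXII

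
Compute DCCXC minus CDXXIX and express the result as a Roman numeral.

DCCXC = 790
CDXXIX = 429
790 - 429 = 361

CCCLXI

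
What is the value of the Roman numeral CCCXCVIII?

CCCXCVIII: C=100, C=100, C=100, XC=90, V=5, I=1, I=1, I=1
100 + 100 + 100 + 90 + 5 + 1 + 1 + 1 = 398

398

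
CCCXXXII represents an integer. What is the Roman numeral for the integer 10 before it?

CCCXXXII = 332
332 - 10 = 322

CCCXXII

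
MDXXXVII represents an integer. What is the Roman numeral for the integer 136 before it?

MDXXXVII = 1537
1537 - 136 = 1401

MCDI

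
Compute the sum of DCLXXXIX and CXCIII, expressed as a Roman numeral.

DCLXXXIX = 689
CXCIII = 193
689 + 193 = 882

DCCCLXXXII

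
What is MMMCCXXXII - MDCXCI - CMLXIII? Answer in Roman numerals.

MMMCCXXXII = 3232, MDCXCI = 1691, CMLXIII = 963
3232 - 1691 = 1541
1541 - 963 = 578

DLXXVIII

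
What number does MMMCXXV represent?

MMMCXXV: M=1000, M=1000, M=1000, C=100, X=10, X=10, V=5
1000 + 1000 + 1000 + 100 + 10 + 10 + 5 = 3125

3125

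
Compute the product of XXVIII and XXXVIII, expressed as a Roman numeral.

XXVIII = 28
XXXVIII = 38
28 × 38 = 1064

MLXIV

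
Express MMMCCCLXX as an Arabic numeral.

MMMCCCLXX: M=1000, M=1000, M=1000, C=100, C=100, C=100, L=50, X=10, X=10
1000 + 1000 + 1000 + 100 + 100 + 100 + 50 + 10 + 10 = 3370

3370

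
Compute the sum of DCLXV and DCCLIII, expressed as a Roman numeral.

DCLXV = 665
DCCLIII = 753
665 + 753 = 1418

MCDXVIII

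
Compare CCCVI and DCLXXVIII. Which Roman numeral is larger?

CCCVI = 306
DCLXXVIII = 678
678 is larger

DCLXXVIII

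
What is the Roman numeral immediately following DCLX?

DCLX = 660; next is 661

DCLXI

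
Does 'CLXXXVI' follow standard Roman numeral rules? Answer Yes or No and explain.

'CLXXXVI': Check the rules: uses only the symbols I, V, X, L, C, D, M; no symbol is repeated more than three times in a row; V, L and D each appear at most once; no smaller symbol precedes a larger one (values never increase from left to right). Value: C (100) + L (50) + X (10) + X (10) + X (10) + V (5) + I (1) = 186. So it is a valid standard Roman numeral.

Yes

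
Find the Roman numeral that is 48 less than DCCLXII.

DCCLXII = 762
762 - 48 = 714

DCCXIV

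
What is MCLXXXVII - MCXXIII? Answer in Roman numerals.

MCLXXXVII = 1187
MCXXIII = 1123
1187 - 1123 = 64

LXIV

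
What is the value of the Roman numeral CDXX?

CDXX: CD=400, X=10, X=10
400 + 10 + 10 = 420

420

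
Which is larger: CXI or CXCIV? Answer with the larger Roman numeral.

CXI = 111
CXCIV = 194
194 is larger

CXCIV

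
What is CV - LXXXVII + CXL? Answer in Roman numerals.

CV = 105, LXXXVII = 87, CXL = 140
105 - 87 = 18
18 + 140 = 158

CLVIII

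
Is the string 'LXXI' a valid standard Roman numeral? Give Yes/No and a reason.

'LXXI': Check the rules: uses only the symbols I, V, X, L, C, D, M; no symbol is repeated more than three times in a row; V, L and D each appear at most once; no smaller symbol precedes a larger one (values never increase from left to right). Value: L (50) + X (10) + X (10) + I (1) = 71. So it is a valid standard Roman numeral.

Yes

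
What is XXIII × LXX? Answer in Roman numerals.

XXIII = 23
LXX = 70
23 × 70 = 1610

MDCX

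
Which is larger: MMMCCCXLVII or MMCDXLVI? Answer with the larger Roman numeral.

MMMCCCXLVII = 3347
MMCDXLVI = 2446
3347 is larger

MMMCCCXLVII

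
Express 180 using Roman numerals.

Convert 180 to Roman numerals:
  180 contains 1×100 (C)
  80 contains 1×50 (L)
  30 contains 3×10 (XXX)

CLXXX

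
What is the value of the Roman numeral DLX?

DLX: D=500, L=50, X=10
500 + 50 + 10 = 560

560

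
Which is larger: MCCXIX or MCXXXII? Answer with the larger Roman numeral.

MCCXIX = 1219
MCXXXII = 1132
1219 is larger

MCCXIX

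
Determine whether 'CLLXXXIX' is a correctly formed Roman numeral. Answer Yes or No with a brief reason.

'CLLXXXIX': L should not appear more than once

No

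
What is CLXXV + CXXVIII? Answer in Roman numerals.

CLXXV = 175
CXXVIII = 128
175 + 128 = 303

CCCIII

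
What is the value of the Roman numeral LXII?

LXII: L=50, X=10, I=1, I=1
50 + 10 + 1 + 1 = 62

62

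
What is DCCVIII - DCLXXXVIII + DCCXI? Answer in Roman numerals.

DCCVIII = 708, DCLXXXVIII = 688, DCCXI = 711
708 - 688 = 20
20 + 711 = 731

DCCXXXI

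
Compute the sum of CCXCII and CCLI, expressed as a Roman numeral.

CCXCII = 292
CCLI = 251
292 + 251 = 543

DXLIII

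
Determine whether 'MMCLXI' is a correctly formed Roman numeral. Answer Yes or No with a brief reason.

'MMCLXI': Check the rules: uses only the symbols I, V, X, L, C, D, M; no symbol is repeated more than three times in a row; V, L and D each appear at most once; no smaller symbol precedes a larger one (values never increase from left to right). Value: M (1000) + M (1000) + C (100) + L (50) + X (10) + I (1) = 2161. So it is a valid standard Roman numeral.

Yes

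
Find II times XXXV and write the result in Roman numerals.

II = 2
XXXV = 35
2 × 35 = 70

LXX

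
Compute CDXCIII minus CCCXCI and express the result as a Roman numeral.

CDXCIII = 493
CCCXCI = 391
493 - 391 = 102

CII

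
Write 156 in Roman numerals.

Convert 156 to Roman numerals:
  156 contains 1×100 (C)
  56 contains 1×50 (L)
  6 contains 1×5 (V)
  1 contains 1×1 (I)

CLVI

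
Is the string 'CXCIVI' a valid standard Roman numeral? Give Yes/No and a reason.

'CXCIVI': I cannot come right after the subtractive pair IV: once I is subtracted in IV, the next symbol must be smaller than I

No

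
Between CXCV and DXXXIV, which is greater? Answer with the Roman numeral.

CXCV = 195
DXXXIV = 534
534 is larger

DXXXIV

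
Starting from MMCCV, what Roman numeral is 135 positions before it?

MMCCV = 2205
2205 - 135 = 2070

MMLXX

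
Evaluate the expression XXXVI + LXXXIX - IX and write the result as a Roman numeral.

XXXVI = 36, LXXXIX = 89, IX = 9
36 + 89 = 125
125 - 9 = 116

CXVI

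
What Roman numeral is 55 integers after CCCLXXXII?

CCCLXXXII = 382
382 + 55 = 437

CDXXXVII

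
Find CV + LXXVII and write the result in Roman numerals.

CV = 105
LXXVII = 77
105 + 77 = 182

CLXXXII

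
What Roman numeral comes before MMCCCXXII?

MMCCCXXII = 2322, so the previous integer is 2322 - 1 = 2321

MMCCCXXI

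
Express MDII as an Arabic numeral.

MDII: M=1000, D=500, I=1, I=1
1000 + 500 + 1 + 1 = 1502

1502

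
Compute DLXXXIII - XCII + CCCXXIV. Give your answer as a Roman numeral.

DLXXXIII = 583, XCII = 92, CCCXXIV = 324
583 - 92 = 491
491 + 324 = 815

DCCCXV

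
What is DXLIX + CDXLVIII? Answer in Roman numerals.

DXLIX = 549
CDXLVIII = 448
549 + 448 = 997

CMXCVII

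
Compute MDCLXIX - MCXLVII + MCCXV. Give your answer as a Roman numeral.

MDCLXIX = 1669, MCXLVII = 1147, MCCXV = 1215
1669 - 1147 = 522
522 + 1215 = 1737

MDCCXXXVII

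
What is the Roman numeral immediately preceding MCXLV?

MCXLV = 1145, so the previous integer is 1145 - 1 = 1144

MCXLIV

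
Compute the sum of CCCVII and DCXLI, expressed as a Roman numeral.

CCCVII = 307
DCXLI = 641
307 + 641 = 948

CMXLVIII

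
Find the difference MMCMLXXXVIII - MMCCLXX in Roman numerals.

MMCMLXXXVIII = 2988
MMCCLXX = 2270
2988 - 2270 = 718

DCCXVIII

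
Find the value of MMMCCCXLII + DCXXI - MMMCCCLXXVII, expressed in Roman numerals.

MMMCCCXLII = 3342, DCXXI = 621, MMMCCCLXXVII = 3377
3342 + 621 = 3963
3963 - 3377 = 586

DLXXXVI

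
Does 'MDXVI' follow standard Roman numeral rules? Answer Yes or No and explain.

'MDXVI': Check the rules: uses only the symbols I, V, X, L, C, D, M; no symbol is repeated more than three times in a row; V, L and D each appear at most once; no smaller symbol precedes a larger one (values never increase from left to right). Value: M (1000) + D (500) + X (10) + V (5) + I (1) = 1516. So it is a valid standard Roman numeral.

Yes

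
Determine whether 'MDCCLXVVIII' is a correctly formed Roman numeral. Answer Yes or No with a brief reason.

'MDCCLXVVIII': V should not appear more than once

No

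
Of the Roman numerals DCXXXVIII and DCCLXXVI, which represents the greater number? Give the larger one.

DCXXXVIII = 638
DCCLXXVI = 776
776 is larger

DCCLXXVI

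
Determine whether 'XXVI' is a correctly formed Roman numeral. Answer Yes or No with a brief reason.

'XXVI': Check the rules: uses only the symbols I, V, X, L, C, D, M; no symbol is repeated more than three times in a row; V, L and D each appear at most once; no smaller symbol precedes a larger one (values never increase from left to right). Value: X (10) + X (10) + V (5) + I (1) = 26. So it is a valid standard Roman numeral.

Yes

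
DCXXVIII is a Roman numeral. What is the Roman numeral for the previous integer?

DCXXVIII = 628; previous is 627

DCXXVII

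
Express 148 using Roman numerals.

Convert 148 to Roman numerals:
  148 contains 1×100 (C)
  48 contains 1×40 (XL)
  8 contains 1×5 (V)
  3 contains 3×1 (III)

CXLVIII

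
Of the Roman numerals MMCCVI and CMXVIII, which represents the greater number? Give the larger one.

MMCCVI = 2206
CMXVIII = 918
2206 is larger

MMCCVI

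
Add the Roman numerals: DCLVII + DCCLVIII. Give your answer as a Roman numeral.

DCLVII = 657
DCCLVIII = 758
657 + 758 = 1415

MCDXV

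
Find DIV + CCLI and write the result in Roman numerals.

DIV = 504
CCLI = 251
504 + 251 = 755

DCCLV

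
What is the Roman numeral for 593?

Convert 593 to Roman numerals:
  593 contains 1×500 (D)
  93 contains 1×90 (XC)
  3 contains 3×1 (III)

DXCIII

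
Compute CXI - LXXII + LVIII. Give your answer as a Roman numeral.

CXI = 111, LXXII = 72, LVIII = 58
111 - 72 = 39
39 + 58 = 97

XCVII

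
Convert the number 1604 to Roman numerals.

Convert 1604 to Roman numerals:
  1604 contains 1×1000 (M)
  604 contains 1×500 (D)
  104 contains 1×100 (C)
  4 contains 1×4 (IV)

MDCIV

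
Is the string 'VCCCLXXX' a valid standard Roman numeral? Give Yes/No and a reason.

'VCCCLXXX': Invalid subtractive combination: VC

No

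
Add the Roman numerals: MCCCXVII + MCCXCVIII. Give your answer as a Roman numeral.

MCCCXVII = 1317
MCCXCVIII = 1298
1317 + 1298 = 2615

MMDCXV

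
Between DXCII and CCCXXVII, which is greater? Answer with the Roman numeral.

DXCII = 592
CCCXXVII = 327
592 is larger

DXCII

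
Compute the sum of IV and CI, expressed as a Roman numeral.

IV = 4
CI = 101
4 + 101 = 105

CV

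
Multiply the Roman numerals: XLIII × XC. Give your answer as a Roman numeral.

XLIII = 43
XC = 90
43 × 90 = 3870

MMMDCCCLXX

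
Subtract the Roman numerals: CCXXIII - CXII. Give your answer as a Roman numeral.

CCXXIII = 223
CXII = 112
223 - 112 = 111

CXI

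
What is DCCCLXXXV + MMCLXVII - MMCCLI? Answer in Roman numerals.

DCCCLXXXV = 885, MMCLXVII = 2167, MMCCLI = 2251
885 + 2167 = 3052
3052 - 2251 = 801

DCCCI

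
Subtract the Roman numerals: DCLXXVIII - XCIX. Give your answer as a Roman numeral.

DCLXXVIII = 678
XCIX = 99
678 - 99 = 579

DLXXIX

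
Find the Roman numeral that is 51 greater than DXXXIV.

DXXXIV = 534
534 + 51 = 585

DLXXXV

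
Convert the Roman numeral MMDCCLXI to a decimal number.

MMDCCLXI: M=1000, M=1000, D=500, C=100, C=100, L=50, X=10, I=1
1000 + 1000 + 500 + 100 + 100 + 50 + 10 + 1 = 2761

2761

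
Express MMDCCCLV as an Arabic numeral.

MMDCCCLV: M=1000, M=1000, D=500, C=100, C=100, C=100, L=50, V=5
1000 + 1000 + 500 + 100 + 100 + 100 + 50 + 5 = 2855

2855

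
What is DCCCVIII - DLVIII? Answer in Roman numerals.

DCCCVIII = 808
DLVIII = 558
808 - 558 = 250

CCL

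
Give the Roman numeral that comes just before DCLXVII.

DCLXVII = 667; previous is 666

DCLXVI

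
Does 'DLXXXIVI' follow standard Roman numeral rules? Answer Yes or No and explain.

'DLXXXIVI': I cannot come right after the subtractive pair IV: once I is subtracted in IV, the next symbol must be smaller than I

No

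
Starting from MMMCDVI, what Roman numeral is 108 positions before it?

MMMCDVI = 3406
3406 - 108 = 3298

MMMCCXCVIII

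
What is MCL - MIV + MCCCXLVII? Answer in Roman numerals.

MCL = 1150, MIV = 1004, MCCCXLVII = 1347
1150 - 1004 = 146
146 + 1347 = 1493

MCDXCIII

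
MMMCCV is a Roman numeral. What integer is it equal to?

MMMCCV: M=1000, M=1000, M=1000, C=100, C=100, V=5
1000 + 1000 + 1000 + 100 + 100 + 5 = 3205

3205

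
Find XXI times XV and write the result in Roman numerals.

XXI = 21
XV = 15
21 × 15 = 315

CCCXV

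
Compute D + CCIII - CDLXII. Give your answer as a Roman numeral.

D = 500, CCIII = 203, CDLXII = 462
500 + 203 = 703
703 - 462 = 241

CCXLI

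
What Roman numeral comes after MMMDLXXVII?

MMMDLXXVII = 3577, so the next integer is 3577 + 1 = 3578

MMMDLXXVIII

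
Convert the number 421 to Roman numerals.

Convert 421 to Roman numerals:
  421 contains 1×400 (CD)
  21 contains 2×10 (XX)
  1 contains 1×1 (I)

CDXXI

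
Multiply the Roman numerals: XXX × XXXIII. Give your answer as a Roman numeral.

XXX = 30
XXXIII = 33
30 × 33 = 990

CMXC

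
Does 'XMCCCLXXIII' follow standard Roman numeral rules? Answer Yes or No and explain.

'XMCCCLXXIII': Invalid subtractive combination: XM

No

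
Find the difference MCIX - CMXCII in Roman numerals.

MCIX = 1109
CMXCII = 992
1109 - 992 = 117

CXVII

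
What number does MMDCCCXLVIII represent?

MMDCCCXLVIII: M=1000, M=1000, D=500, C=100, C=100, C=100, XL=40, V=5, I=1, I=1, I=1
1000 + 1000 + 500 + 100 + 100 + 100 + 40 + 5 + 1 + 1 + 1 = 2848

2848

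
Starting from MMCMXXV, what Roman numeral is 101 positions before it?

MMCMXXV = 2925
2925 - 101 = 2824

MMDCCCXXIV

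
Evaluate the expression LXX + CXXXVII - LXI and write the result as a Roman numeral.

LXX = 70, CXXXVII = 137, LXI = 61
70 + 137 = 207
207 - 61 = 146

CXLVI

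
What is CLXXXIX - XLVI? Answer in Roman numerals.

CLXXXIX = 189
XLVI = 46
189 - 46 = 143

CXLIII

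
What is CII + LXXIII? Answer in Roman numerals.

CII = 102
LXXIII = 73
102 + 73 = 175

CLXXV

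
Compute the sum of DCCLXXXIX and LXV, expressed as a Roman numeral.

DCCLXXXIX = 789
LXV = 65
789 + 65 = 854

DCCCLIV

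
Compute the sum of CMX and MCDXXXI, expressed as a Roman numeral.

CMX = 910
MCDXXXI = 1431
910 + 1431 = 2341

MMCCCXLI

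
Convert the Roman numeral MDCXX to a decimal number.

MDCXX: M=1000, D=500, C=100, X=10, X=10
1000 + 500 + 100 + 10 + 10 = 1620

1620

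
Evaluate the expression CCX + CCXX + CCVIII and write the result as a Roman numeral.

CCX = 210, CCXX = 220, CCVIII = 208
210 + 220 = 430
430 + 208 = 638

DCXXXVIII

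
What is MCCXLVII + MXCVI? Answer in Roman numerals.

MCCXLVII = 1247
MXCVI = 1096
1247 + 1096 = 2343

MMCCCXLIII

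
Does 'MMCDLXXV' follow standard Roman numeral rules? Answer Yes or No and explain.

'MMCDLXXV': Check the rules: uses only the symbols I, V, X, L, C, D, M; no symbol is repeated more than three times in a row; V, L and D each appear at most once; the only place a smaller symbol precedes a larger one is the allowed subtractive pair CD, the symbol right after such a pair (if any) is smaller than the pair's first symbol, and otherwise the values never increase from left to right. Value: M (1000) + M (1000) + CD (400) + L (50) + X (10) + X (10) + V (5) = 2475. So it is a valid standard Roman numeral.

Yes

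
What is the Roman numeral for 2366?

Convert 2366 to Roman numerals:
  2366 contains 2×1000 (MM)
  366 contains 3×100 (CCC)
  66 contains 1×50 (L)
  16 contains 1×10 (X)
  6 contains 1×5 (V)
  1 contains 1×1 (I)

MMCCCLXVI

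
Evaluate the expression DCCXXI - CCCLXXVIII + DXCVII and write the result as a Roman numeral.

DCCXXI = 721, CCCLXXVIII = 378, DXCVII = 597
721 - 378 = 343
343 + 597 = 940

CMXL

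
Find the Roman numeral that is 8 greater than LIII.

LIII = 53
53 + 8 = 61

LXI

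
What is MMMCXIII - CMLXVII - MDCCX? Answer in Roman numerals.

MMMCXIII = 3113, CMLXVII = 967, MDCCX = 1710
3113 - 967 = 2146
2146 - 1710 = 436

CDXXXVI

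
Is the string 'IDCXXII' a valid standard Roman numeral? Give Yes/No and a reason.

'IDCXXII': Invalid subtractive combination: ID

No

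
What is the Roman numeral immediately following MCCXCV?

MCCXCV = 1295; next is 1296

MCCXCVI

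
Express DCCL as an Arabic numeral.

DCCL: D=500, C=100, C=100, L=50
500 + 100 + 100 + 50 = 750

750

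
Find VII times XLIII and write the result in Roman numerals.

VII = 7
XLIII = 43
7 × 43 = 301

CCCI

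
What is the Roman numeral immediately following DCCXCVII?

DCCXCVII = 797, so the next integer is 797 + 1 = 798

DCCXCVIII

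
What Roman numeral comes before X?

X = 10; previous is 9

IX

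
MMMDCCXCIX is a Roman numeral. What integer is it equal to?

MMMDCCXCIX: M=1000, M=1000, M=1000, D=500, C=100, C=100, XC=90, IX=9
1000 + 1000 + 1000 + 500 + 100 + 100 + 90 + 9 = 3799

3799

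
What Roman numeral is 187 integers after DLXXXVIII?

DLXXXVIII = 588
588 + 187 = 775

DCCLXXV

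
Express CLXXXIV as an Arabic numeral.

CLXXXIV: C=100, L=50, X=10, X=10, X=10, IV=4
100 + 50 + 10 + 10 + 10 + 4 = 184

184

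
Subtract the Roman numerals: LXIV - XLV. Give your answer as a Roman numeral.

LXIV = 64
XLV = 45
64 - 45 = 19

XIX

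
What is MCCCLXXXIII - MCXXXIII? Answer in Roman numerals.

MCCCLXXXIII = 1383
MCXXXIII = 1133
1383 - 1133 = 250

CCL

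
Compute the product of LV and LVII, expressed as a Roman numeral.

LV = 55
LVII = 57
55 × 57 = 3135

MMMCXXXV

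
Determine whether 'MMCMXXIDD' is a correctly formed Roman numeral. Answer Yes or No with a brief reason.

'MMCMXXIDD': D should not appear more than once

No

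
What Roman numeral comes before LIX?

LIX = 59, so the previous integer is 59 - 1 = 58

LVIII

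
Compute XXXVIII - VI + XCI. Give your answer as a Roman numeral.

XXXVIII = 38, VI = 6, XCI = 91
38 - 6 = 32
32 + 91 = 123

CXXIII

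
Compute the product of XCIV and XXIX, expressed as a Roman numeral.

XCIV = 94
XXIX = 29
94 × 29 = 2726

MMDCCXXVI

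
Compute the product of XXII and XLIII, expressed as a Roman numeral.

XXII = 22
XLIII = 43
22 × 43 = 946

CMXLVI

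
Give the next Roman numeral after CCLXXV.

CCLXXV = 275, so the next integer is 275 + 1 = 276

CCLXXVI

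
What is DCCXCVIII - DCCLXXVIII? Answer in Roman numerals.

DCCXCVIII = 798
DCCLXXVIII = 778
798 - 778 = 20

XX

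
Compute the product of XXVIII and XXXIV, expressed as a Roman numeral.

XXVIII = 28
XXXIV = 34
28 × 34 = 952

CMLII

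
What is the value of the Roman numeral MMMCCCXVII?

MMMCCCXVII: M=1000, M=1000, M=1000, C=100, C=100, C=100, X=10, V=5, I=1, I=1
1000 + 1000 + 1000 + 100 + 100 + 100 + 10 + 5 + 1 + 1 = 3317

3317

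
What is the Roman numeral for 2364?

Convert 2364 to Roman numerals:
  2364 contains 2×1000 (MM)
  364 contains 3×100 (CCC)
  64 contains 1×50 (L)
  14 contains 1×10 (X)
  4 contains 1×4 (IV)

MMCCCLXIV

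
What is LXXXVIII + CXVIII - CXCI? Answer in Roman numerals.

LXXXVIII = 88, CXVIII = 118, CXCI = 191
88 + 118 = 206
206 - 191 = 15

XV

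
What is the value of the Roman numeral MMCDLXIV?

MMCDLXIV: M=1000, M=1000, CD=400, L=50, X=10, IV=4
1000 + 1000 + 400 + 50 + 10 + 4 = 2464

2464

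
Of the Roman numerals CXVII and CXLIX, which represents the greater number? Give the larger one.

CXVII = 117
CXLIX = 149
149 is larger

CXLIX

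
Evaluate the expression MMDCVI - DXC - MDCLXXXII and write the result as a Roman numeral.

MMDCVI = 2606, DXC = 590, MDCLXXXII = 1682
2606 - 590 = 2016
2016 - 1682 = 334

CCCXXXIV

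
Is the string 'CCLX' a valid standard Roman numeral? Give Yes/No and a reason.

'CCLX': Check the rules: uses only the symbols I, V, X, L, C, D, M; no symbol is repeated more than three times in a row; V, L and D each appear at most once; no smaller symbol precedes a larger one (values never increase from left to right). Value: C (100) + C (100) + L (50) + X (10) = 260. So it is a valid standard Roman numeral.

Yes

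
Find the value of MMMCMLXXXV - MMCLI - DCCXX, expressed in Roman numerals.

MMMCMLXXXV = 3985, MMCLI = 2151, DCCXX = 720
3985 - 2151 = 1834
1834 - 720 = 1114

MCXIV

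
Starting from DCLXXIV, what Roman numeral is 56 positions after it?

DCLXXIV = 674
674 + 56 = 730

DCCXXX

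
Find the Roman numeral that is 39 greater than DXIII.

DXIII = 513
513 + 39 = 552

DLII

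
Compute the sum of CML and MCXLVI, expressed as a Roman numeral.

CML = 950
MCXLVI = 1146
950 + 1146 = 2096

MMXCVI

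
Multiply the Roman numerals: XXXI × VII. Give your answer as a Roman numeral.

XXXI = 31
VII = 7
31 × 7 = 217

CCXVII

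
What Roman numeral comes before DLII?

DLII = 552; previous is 551

DLI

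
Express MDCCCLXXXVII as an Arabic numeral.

MDCCCLXXXVII: M=1000, D=500, C=100, C=100, C=100, L=50, X=10, X=10, X=10, V=5, I=1, I=1
1000 + 500 + 100 + 100 + 100 + 50 + 10 + 10 + 10 + 5 + 1 + 1 = 1887

1887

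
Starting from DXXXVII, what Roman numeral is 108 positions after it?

DXXXVII = 537
537 + 108 = 645

DCXLV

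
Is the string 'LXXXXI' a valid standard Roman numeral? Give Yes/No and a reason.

'LXXXXI': More than 3 consecutive X's

No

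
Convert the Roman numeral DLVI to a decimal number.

DLVI: D=500, L=50, V=5, I=1
500 + 50 + 5 + 1 = 556

556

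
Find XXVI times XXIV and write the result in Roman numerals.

XXVI = 26
XXIV = 24
26 × 24 = 624

DCXXIV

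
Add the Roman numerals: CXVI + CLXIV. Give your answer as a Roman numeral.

CXVI = 116
CLXIV = 164
116 + 164 = 280

CCLXXX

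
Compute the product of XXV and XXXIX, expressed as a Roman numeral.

XXV = 25
XXXIX = 39
25 × 39 = 975

CMLXXV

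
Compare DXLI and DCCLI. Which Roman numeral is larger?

DXLI = 541
DCCLI = 751
751 is larger

DCCLI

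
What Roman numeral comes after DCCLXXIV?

DCCLXXIV = 774, so the next integer is 774 + 1 = 775

DCCLXXV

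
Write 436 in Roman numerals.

Convert 436 to Roman numerals:
  436 contains 1×400 (CD)
  36 contains 3×10 (XXX)
  6 contains 1×5 (V)
  1 contains 1×1 (I)

CDXXXVI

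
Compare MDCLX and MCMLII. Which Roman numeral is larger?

MDCLX = 1660
MCMLII = 1952
1952 is larger

MCMLII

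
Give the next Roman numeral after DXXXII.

DXXXII = 532; next is 533

DXXXIII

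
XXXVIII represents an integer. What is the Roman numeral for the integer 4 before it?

XXXVIII = 38
38 - 4 = 34

XXXIV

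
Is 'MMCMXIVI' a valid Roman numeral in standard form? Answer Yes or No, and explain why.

'MMCMXIVI': I cannot come right after the subtractive pair IV: once I is subtracted in IV, the next symbol must be smaller than I

No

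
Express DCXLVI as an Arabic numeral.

DCXLVI: D=500, C=100, XL=40, V=5, I=1
500 + 100 + 40 + 5 + 1 = 646

646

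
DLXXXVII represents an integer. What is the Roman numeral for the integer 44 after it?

DLXXXVII = 587
587 + 44 = 631

DCXXXI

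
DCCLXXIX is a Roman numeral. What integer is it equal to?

DCCLXXIX: D=500, C=100, C=100, L=50, X=10, X=10, IX=9
500 + 100 + 100 + 50 + 10 + 10 + 9 = 779

779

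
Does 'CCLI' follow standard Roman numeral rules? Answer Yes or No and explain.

'CCLI': Check the rules: uses only the symbols I, V, X, L, C, D, M; no symbol is repeated more than three times in a row; V, L and D each appear at most once; no smaller symbol precedes a larger one (values never increase from left to right). Value: C (100) + C (100) + L (50) + I (1) = 251. So it is a valid standard Roman numeral.

Yes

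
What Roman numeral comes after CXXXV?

CXXXV = 135; next is 136

CXXXVI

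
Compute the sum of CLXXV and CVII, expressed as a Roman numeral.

CLXXV = 175
CVII = 107
175 + 107 = 282

CCLXXXII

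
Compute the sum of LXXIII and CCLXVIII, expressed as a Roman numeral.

LXXIII = 73
CCLXVIII = 268
73 + 268 = 341

CCCXLI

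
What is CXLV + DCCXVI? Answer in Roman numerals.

CXLV = 145
DCCXVI = 716
145 + 716 = 861

DCCCLXI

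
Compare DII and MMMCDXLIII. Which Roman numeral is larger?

DII = 502
MMMCDXLIII = 3443
3443 is larger

MMMCDXLIII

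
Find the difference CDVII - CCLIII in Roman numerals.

CDVII = 407
CCLIII = 253
407 - 253 = 154

CLIV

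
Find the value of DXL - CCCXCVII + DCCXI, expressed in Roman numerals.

DXL = 540, CCCXCVII = 397, DCCXI = 711
540 - 397 = 143
143 + 711 = 854

DCCCLIV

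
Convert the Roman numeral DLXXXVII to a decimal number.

DLXXXVII: D=500, L=50, X=10, X=10, X=10, V=5, I=1, I=1
500 + 50 + 10 + 10 + 10 + 5 + 1 + 1 = 587

587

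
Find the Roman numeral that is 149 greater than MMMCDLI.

MMMCDLI = 3451
3451 + 149 = 3600

MMMDC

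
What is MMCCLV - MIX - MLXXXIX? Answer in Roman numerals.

MMCCLV = 2255, MIX = 1009, MLXXXIX = 1089
2255 - 1009 = 1246
1246 - 1089 = 157

CLVII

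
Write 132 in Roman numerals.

Convert 132 to Roman numerals:
  132 contains 1×100 (C)
  32 contains 3×10 (XXX)
  2 contains 2×1 (II)

CXXXII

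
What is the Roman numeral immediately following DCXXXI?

DCXXXI = 631; next is 632

DCXXXII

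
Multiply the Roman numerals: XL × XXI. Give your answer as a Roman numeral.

XL = 40
XXI = 21
40 × 21 = 840

DCCCXL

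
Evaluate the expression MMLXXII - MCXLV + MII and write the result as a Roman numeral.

MMLXXII = 2072, MCXLV = 1145, MII = 1002
2072 - 1145 = 927
927 + 1002 = 1929

MCMXXIX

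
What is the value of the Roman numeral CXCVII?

CXCVII: C=100, XC=90, V=5, I=1, I=1
100 + 90 + 5 + 1 + 1 = 197

197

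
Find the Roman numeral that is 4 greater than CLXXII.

CLXXII = 172
172 + 4 = 176

CLXXVI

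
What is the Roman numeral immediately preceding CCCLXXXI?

CCCLXXXI = 381; previous is 380

CCCLXXX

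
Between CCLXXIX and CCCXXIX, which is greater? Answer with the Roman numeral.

CCLXXIX = 279
CCCXXIX = 329
329 is larger

CCCXXIX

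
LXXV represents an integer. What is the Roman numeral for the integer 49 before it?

LXXV = 75
75 - 49 = 26

XXVI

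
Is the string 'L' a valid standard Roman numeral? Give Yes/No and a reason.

'L': Check the rules: uses only the symbols I, V, X, L, C, D, M; no symbol is repeated more than three times in a row; V, L and D each appear at most once; no smaller symbol precedes a larger one (values never increase from left to right). Value: L = 50. So it is a valid standard Roman numeral.

Yes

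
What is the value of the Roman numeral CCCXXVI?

CCCXXVI: C=100, C=100, C=100, X=10, X=10, V=5, I=1
100 + 100 + 100 + 10 + 10 + 5 + 1 = 326

326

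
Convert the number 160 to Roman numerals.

Convert 160 to Roman numerals:
  160 contains 1×100 (C)
  60 contains 1×50 (L)
  10 contains 1×10 (X)

CLX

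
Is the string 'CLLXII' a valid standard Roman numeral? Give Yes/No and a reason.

'CLLXII': L should not appear more than once

No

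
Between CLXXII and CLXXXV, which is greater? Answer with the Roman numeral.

CLXXII = 172
CLXXXV = 185
185 is larger

CLXXXV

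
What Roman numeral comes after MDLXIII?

MDLXIII = 1563, so the next integer is 1563 + 1 = 1564

MDLXIV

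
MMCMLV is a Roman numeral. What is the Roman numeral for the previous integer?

MMCMLV = 2955; previous is 2954

MMCMLIV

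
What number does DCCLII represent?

DCCLII: D=500, C=100, C=100, L=50, I=1, I=1
500 + 100 + 100 + 50 + 1 + 1 = 752

752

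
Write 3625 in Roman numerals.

Convert 3625 to Roman numerals:
  3625 contains 3×1000 (MMM)
  625 contains 1×500 (D)
  125 contains 1×100 (C)
  25 contains 2×10 (XX)
  5 contains 1×5 (V)

MMMDCXXV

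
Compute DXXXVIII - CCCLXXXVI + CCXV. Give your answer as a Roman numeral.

DXXXVIII = 538, CCCLXXXVI = 386, CCXV = 215
538 - 386 = 152
152 + 215 = 367

CCCLXVII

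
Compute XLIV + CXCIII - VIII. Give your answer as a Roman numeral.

XLIV = 44, CXCIII = 193, VIII = 8
44 + 193 = 237
237 - 8 = 229

CCXXIX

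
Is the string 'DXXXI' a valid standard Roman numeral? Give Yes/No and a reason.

'DXXXI': Check the rules: uses only the symbols I, V, X, L, C, D, M; no symbol is repeated more than three times in a row; V, L and D each appear at most once; no smaller symbol precedes a larger one (values never increase from left to right). Value: D (500) + X (10) + X (10) + X (10) + I (1) = 531. So it is a valid standard Roman numeral.

Yes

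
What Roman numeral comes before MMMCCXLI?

MMMCCXLI = 3241; previous is 3240

MMMCCXL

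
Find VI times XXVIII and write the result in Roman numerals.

VI = 6
XXVIII = 28
6 × 28 = 168

CLXVIII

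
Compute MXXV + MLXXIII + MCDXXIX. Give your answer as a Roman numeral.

MXXV = 1025, MLXXIII = 1073, MCDXXIX = 1429
1025 + 1073 = 2098
2098 + 1429 = 3527

MMMDXXVII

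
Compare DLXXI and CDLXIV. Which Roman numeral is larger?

DLXXI = 571
CDLXIV = 464
571 is larger

DLXXI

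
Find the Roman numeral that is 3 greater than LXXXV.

LXXXV = 85
85 + 3 = 88

LXXXVIII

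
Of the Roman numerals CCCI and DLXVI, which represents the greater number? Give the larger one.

CCCI = 301
DLXVI = 566
566 is larger

DLXVI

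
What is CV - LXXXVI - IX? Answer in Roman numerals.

CV = 105, LXXXVI = 86, IX = 9
105 - 86 = 19
19 - 9 = 10

X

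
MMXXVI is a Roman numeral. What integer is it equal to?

MMXXVI: M=1000, M=1000, X=10, X=10, V=5, I=1
1000 + 1000 + 10 + 10 + 5 + 1 = 2026

2026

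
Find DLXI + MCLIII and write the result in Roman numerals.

DLXI = 561
MCLIII = 1153
561 + 1153 = 1714

MDCCXIV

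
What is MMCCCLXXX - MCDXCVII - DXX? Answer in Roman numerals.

MMCCCLXXX = 2380, MCDXCVII = 1497, DXX = 520
2380 - 1497 = 883
883 - 520 = 363

CCCLXIII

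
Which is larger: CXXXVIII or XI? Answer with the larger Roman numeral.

CXXXVIII = 138
XI = 11
138 is larger

CXXXVIII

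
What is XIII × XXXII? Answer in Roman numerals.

XIII = 13
XXXII = 32
13 × 32 = 416

CDXVI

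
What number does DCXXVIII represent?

DCXXVIII: D=500, C=100, X=10, X=10, V=5, I=1, I=1, I=1
500 + 100 + 10 + 10 + 5 + 1 + 1 + 1 = 628

628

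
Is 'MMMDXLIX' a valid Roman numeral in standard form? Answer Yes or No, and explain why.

'MMMDXLIX': Check the rules: uses only the symbols I, V, X, L, C, D, M; no symbol is repeated more than three times in a row; V, L and D each appear at most once; the only places a smaller symbol precedes a larger one are the allowed subtractive pairs XL, IX, the symbol right after such a pair (if any) is smaller than the pair's first symbol, and otherwise the values never increase from left to right. Value: M (1000) + M (1000) + M (1000) + D (500) + XL (40) + IX (9) = 3549. So it is a valid standard Roman numeral.

Yes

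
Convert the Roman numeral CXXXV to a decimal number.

CXXXV: C=100, X=10, X=10, X=10, V=5
100 + 10 + 10 + 10 + 5 = 135

135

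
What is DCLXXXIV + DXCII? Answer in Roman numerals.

DCLXXXIV = 684
DXCII = 592
684 + 592 = 1276

MCCLXXVI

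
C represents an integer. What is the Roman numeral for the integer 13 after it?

C = 100
100 + 13 = 113

CXIII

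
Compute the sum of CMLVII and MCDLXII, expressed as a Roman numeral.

CMLVII = 957
MCDLXII = 1462
957 + 1462 = 2419

MMCDXIX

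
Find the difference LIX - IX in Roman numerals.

LIX = 59
IX = 9
59 - 9 = 50

L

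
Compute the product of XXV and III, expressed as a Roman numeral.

XXV = 25
III = 3
25 × 3 = 75

LXXV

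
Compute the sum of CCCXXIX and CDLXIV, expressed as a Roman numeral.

CCCXXIX = 329
CDLXIV = 464
329 + 464 = 793

DCCXCIII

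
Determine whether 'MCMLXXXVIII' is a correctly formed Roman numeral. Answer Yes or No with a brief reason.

'MCMLXXXVIII': Check the rules: uses only the symbols I, V, X, L, C, D, M; no symbol is repeated more than three times in a row; V, L and D each appear at most once; the only place a smaller symbol precedes a larger one is the allowed subtractive pair CM, the symbol right after such a pair (if any) is smaller than the pair's first symbol, and otherwise the values never increase from left to right. Value: M (1000) + CM (900) + L (50) + X (10) + X (10) + X (10) + V (5) + I (1) + I (1) + I (1) = 1988. So it is a valid standard Roman numeral.

Yes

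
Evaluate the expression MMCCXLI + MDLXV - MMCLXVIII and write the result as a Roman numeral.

MMCCXLI = 2241, MDLXV = 1565, MMCLXVIII = 2168
2241 + 1565 = 3806
3806 - 2168 = 1638

MDCXXXVIII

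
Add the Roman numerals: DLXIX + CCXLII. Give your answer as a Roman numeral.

DLXIX = 569
CCXLII = 242
569 + 242 = 811

DCCCXI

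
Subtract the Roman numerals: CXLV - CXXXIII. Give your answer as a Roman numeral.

CXLV = 145
CXXXIII = 133
145 - 133 = 12

XII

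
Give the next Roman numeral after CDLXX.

CDLXX = 470; next is 471

CDLXXI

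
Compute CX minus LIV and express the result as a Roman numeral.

CX = 110
LIV = 54
110 - 54 = 56

LVI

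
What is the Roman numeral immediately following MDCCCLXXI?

MDCCCLXXI = 1871; next is 1872

MDCCCLXXII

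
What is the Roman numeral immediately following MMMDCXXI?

MMMDCXXI = 3621; next is 3622

MMMDCXXII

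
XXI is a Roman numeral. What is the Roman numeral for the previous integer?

XXI = 21, so the previous integer is 21 - 1 = 20

XX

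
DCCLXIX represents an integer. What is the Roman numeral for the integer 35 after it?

DCCLXIX = 769
769 + 35 = 804

DCCCIV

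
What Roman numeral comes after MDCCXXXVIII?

MDCCXXXVIII = 1738, so the next integer is 1738 + 1 = 1739

MDCCXXXIX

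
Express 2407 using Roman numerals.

Convert 2407 to Roman numerals:
  2407 contains 2×1000 (MM)
  407 contains 1×400 (CD)
  7 contains 1×5 (V)
  2 contains 2×1 (II)

MMCDVII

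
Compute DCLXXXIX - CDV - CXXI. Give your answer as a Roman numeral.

DCLXXXIX = 689, CDV = 405, CXXI = 121
689 - 405 = 284
284 - 121 = 163

CLXIII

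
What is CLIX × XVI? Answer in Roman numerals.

CLIX = 159
XVI = 16
159 × 16 = 2544

MMDXLIV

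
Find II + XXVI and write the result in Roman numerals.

II = 2
XXVI = 26
2 + 26 = 28

XXVIII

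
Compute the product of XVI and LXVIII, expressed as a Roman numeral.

XVI = 16
LXVIII = 68
16 × 68 = 1088

MLXXXVIII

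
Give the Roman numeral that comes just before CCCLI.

CCCLI = 351, so the previous integer is 351 - 1 = 350

CCCL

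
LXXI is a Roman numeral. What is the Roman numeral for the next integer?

LXXI = 71; next is 72

LXXII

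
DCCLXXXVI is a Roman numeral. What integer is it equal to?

DCCLXXXVI: D=500, C=100, C=100, L=50, X=10, X=10, X=10, V=5, I=1
500 + 100 + 100 + 50 + 10 + 10 + 10 + 5 + 1 = 786

786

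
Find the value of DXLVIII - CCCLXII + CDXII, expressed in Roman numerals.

DXLVIII = 548, CCCLXII = 362, CDXII = 412
548 - 362 = 186
186 + 412 = 598

DXCVIII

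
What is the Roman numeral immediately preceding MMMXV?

MMMXV = 3015, so the previous integer is 3015 - 1 = 3014

MMMXIV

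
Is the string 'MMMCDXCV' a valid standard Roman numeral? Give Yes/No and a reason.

'MMMCDXCV': Check the rules: uses only the symbols I, V, X, L, C, D, M; no symbol is repeated more than three times in a row; V, L and D each appear at most once; the only places a smaller symbol precedes a larger one are the allowed subtractive pairs CD, XC, the symbol right after such a pair (if any) is smaller than the pair's first symbol, and otherwise the values never increase from left to right. Value: M (1000) + M (1000) + M (1000) + CD (400) + XC (90) + V (5) = 3495. So it is a valid standard Roman numeral.

Yes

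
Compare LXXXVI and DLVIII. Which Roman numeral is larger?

LXXXVI = 86
DLVIII = 558
558 is larger

DLVIII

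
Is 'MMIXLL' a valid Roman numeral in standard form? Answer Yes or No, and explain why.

'MMIXLL': L should not appear more than once

No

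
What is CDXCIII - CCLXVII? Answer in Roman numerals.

CDXCIII = 493
CCLXVII = 267
493 - 267 = 226

CCXXVI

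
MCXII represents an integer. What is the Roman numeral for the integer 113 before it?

MCXII = 1112
1112 - 113 = 999

CMXCIX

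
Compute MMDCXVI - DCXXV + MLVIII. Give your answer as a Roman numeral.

MMDCXVI = 2616, DCXXV = 625, MLVIII = 1058
2616 - 625 = 1991
1991 + 1058 = 3049

MMMXLIX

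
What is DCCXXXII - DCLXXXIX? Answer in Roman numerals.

DCCXXXII = 732
DCLXXXIX = 689
732 - 689 = 43

XLIII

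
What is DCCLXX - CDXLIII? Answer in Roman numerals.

DCCLXX = 770
CDXLIII = 443
770 - 443 = 327

CCCXXVII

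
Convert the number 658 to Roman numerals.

Convert 658 to Roman numerals:
  658 contains 1×500 (D)
  158 contains 1×100 (C)
  58 contains 1×50 (L)
  8 contains 1×5 (V)
  3 contains 3×1 (III)

DCLVIII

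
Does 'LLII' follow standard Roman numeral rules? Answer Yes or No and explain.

'LLII': L should not appear more than once

No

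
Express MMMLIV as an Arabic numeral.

MMMLIV: M=1000, M=1000, M=1000, L=50, IV=4
1000 + 1000 + 1000 + 50 + 4 = 3054

3054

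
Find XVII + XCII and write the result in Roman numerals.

XVII = 17
XCII = 92
17 + 92 = 109

CIX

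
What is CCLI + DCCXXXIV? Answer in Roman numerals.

CCLI = 251
DCCXXXIV = 734
251 + 734 = 985

CMLXXXV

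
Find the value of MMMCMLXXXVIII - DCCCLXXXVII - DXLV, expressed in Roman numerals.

MMMCMLXXXVIII = 3988, DCCCLXXXVII = 887, DXLV = 545
3988 - 887 = 3101
3101 - 545 = 2556

MMDLVI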